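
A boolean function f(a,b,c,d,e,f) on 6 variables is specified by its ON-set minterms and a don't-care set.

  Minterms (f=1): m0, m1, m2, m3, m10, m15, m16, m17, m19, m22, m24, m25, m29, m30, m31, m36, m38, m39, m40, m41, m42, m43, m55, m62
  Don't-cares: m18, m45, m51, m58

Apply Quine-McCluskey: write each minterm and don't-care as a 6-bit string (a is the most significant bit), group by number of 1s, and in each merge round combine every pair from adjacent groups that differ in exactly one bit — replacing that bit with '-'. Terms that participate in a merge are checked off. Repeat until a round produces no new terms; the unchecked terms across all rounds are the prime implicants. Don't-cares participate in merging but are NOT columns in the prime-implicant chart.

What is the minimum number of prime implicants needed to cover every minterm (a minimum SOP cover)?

10

Round 0: 000000✓ 000001✓ 000010✓ 000011✓ 001010✓ 001111✓ 010000✓ 010001✓ 010010✓ 010011✓ 010110✓ 011000✓ 011001✓ 011101✓ 011110✓ 011111✓ 100100✓ 100110✓ 100111✓ 101000✓ 101001✓ 101010✓ 101011✓ 101101✓ 110011✓ 110111✓ 111010✓ 111110✓
Round 1: -01010 -10011 -11110 0-0000✓ 0-0001✓ 0-0010✓ 0-0011✓ 0-1111 00-010 0000-0✓ 0000-1✓ 00000-✓ 00001-✓ 01-000✓ 01-001✓ 01-110 010-10 0100-0✓ 0100-1✓ 01000-✓ 01001-✓ 011-01 01100-✓ 0111-1 01111- 1-0111 1-1010 1001-0 10011- 101-01 1010-0✓ 1010-1✓ 10100-✓ 10101-✓ 110-11 111-10
Round 2: 0-00-0✓ 0-00-1✓ 0-000-✓ 0-001-✓ 0000--✓ 01-00- 0100--✓ 1010--
Round 3: 0-00--
PIs = {-01010, -10011, -11110, 0-00--, 0-1111, 00-010, 01-00-, 01-110, 010-10, 011-01, 0111-1, 01111-, 1-0111, 1-1010, 1001-0, 10011-, 101-01, 1010--, 110-11, 111-10}
Coverage chart:
  m0: 0-00-- ←essential
  m1: 0-00-- ←essential
  m2: 0-00--,00-010
  m3: 0-00-- ←essential
  m10: -01010,00-010
  m15: 0-1111 ←essential
  m16: 0-00--,01-00-
  m17: 0-00--,01-00-
  m19: -10011,0-00--
  m22: 01-110,010-10
  m24: 01-00- ←essential
  m25: 01-00-,011-01
  m29: 011-01,0111-1
  m30: -11110,01-110,01111-
  m31: 0-1111,0111-1,01111-
  m36: 1001-0 ←essential
  m38: 1001-0,10011-
  m39: 1-0111,10011-
  m40: 1010-- ←essential
  m41: 101-01,1010--
  m42: -01010,1-1010,1010--
  m43: 1010-- ←essential
  m55: 1-0111,110-11
  m62: -11110,111-10
Essential: 0-00--, 0-1111, 01-00-, 1001-0, 1010--
Petrick residual → -01010, -11110, 01-110, 011-01, 1-0111
Min cover (10 terms): b'cd'ef' + bcdef' + a'c'd' + a'cdef + a'bd'e' + a'bdef' + a'bce'f + ac'def + ab'c'df' + ab'cd'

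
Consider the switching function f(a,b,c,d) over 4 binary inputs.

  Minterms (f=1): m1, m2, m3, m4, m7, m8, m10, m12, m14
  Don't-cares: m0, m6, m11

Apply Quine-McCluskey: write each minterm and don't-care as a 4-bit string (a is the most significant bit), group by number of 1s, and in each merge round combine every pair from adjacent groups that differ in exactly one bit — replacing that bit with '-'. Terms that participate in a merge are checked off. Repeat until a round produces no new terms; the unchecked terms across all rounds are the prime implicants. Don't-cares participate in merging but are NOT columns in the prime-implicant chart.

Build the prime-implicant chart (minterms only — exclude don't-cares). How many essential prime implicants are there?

size-2^0 implicants → 0000(✓)  0001(✓)  0010(✓)  0011(✓)  0100(✓)  0110(✓)  0111(✓)  1000(✓)  1010(✓)  1011(✓)  1100(✓)  1110(✓)
size-2^1 implicants → -000(✓)  -010(✓)  -011(✓)  -100(✓)  -110(✓)  0-00(✓)  0-10(✓)  0-11(✓)  00-0(✓)  00-1(✓)  000-(✓)  001-(✓)  01-0(✓)  011-(✓)  1-00(✓)  1-10(✓)  10-0(✓)  101-(✓)  11-0(✓)
size-2^2 implicants → --00(✓)  --10(✓)  -0-0(✓)  -01-  -1-0(✓)  0--0(✓)  0-1-  00--  1--0(✓)
size-2^3 implicants → ---0
Unchecked terms (primes): ---0, -01-, 0-1-, 00--
Minterm coverage:
  m1 ⊆ 00-- [E]
  m2 ⊆ ---0,-01-,0-1-,00--
  m3 ⊆ -01-,0-1-,00--
  m4 ⊆ ---0 [E]
  m7 ⊆ 0-1- [E]
  m8 ⊆ ---0 [E]
  m10 ⊆ ---0,-01-
  m12 ⊆ ---0 [E]
  m14 ⊆ ---0 [E]
E = {---0, 0-1-, 00--}

3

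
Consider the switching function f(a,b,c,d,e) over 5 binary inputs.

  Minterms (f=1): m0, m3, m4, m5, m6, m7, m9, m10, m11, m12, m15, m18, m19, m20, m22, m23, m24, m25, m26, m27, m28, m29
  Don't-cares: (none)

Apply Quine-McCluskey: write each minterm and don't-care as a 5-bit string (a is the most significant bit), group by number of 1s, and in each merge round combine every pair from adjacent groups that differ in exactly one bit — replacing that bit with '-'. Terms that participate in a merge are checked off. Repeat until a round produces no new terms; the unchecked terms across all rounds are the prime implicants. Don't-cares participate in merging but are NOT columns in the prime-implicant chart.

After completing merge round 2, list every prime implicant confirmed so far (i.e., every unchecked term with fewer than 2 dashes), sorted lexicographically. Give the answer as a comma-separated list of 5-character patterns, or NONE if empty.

Round 0: 00000✓ 00011✓ 00100✓ 00101✓ 00110✓ 00111✓ 01001✓ 01010✓ 01011✓ 01100✓ 01111✓ 10010✓ 10011✓ 10100✓ 10110✓ 10111✓ 11000✓ 11001✓ 11010✓ 11011✓ 11100✓ 11101✓
Round 1: -0011✓ -0100✓ -0110✓ -0111✓ -1001✓ -1010✓ -1011✓ -1100✓ 0-011✓ 0-100✓ 0-111✓ 00-00 00-11✓ 001-0✓ 001-1✓ 0010-✓ 0011-✓ 01-11✓ 010-1✓ 0101-✓ 1-010✓ 1-011✓ 1-100✓ 10-10✓ 10-11✓ 1001-✓ 101-0✓ 1011-✓ 11-00✓ 11-01✓ 110-0✓ 110-1✓ 1100-✓ 1101-✓ 1110-✓
Round 2: --011 --100 -0-11 -01-0 -011- -10-1 -101- 0--11 001-- 1-01- 10-1- 11-0- 110--
PIs = {--011, --100, -0-11, -01-0, -011-, -10-1, -101-, 0--11, 00-00, 001--, 1-01-, 10-1-, 11-0-, 110--}

00-00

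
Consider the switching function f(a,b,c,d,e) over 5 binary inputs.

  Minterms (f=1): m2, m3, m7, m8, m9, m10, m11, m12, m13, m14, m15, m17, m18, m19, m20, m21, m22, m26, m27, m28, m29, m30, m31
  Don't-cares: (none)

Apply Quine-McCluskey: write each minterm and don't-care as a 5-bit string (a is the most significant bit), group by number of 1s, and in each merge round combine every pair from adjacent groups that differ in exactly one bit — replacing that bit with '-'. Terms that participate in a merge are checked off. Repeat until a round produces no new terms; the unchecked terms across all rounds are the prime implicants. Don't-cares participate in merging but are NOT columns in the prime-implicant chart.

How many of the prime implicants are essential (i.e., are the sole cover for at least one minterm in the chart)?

3

[col 0] 00010*, 00011*, 00111*, 01000*, 01001*, 01010*, 01011*, 01100*, 01101*, 01110*, 01111*, 10001*, 10010*, 10011*, 10100*, 10101*, 10110*, 11010*, 11011*, 11100*, 11101*, 11110*, 11111*
[col 1] -0010*, -0011*, -1010*, -1011*, -1100*, -1101*, -1110*, -1111*, 0-010*, 0-011*, 0-111*, 00-11*, 0001-*, 01-00*, 01-01*, 01-10*, 01-11*, 010-0*, 010-1*, 0100-*, 0101-*, 011-0*, 011-1*, 0110-*, 0111-*, 1-010*, 1-011*, 1-100*, 1-101*, 1-110*, 10-01, 10-10*, 100-1, 1001-*, 101-0*, 1010-*, 11-10*, 11-11*, 1101-*, 111-0*, 111-1*, 1110-*, 1111-*
[col 2] --010*, --011*, -001-*, -1-10*, -1-11*, -101-*, -11-0*, -11-1*, -110-*, -111-*, 0--11, 0-01-*, 01--0*, 01--1*, 01-0-*, 01-1-*, 010--*, 011--*, 1--10, 1-01-*, 1-1-0, 1-10-, 11-1-*, 111--*
[col 3] --01-, -1-1-, -11--, 01---
Prime implicants: --01-, -1-1-, -11--, 0--11, 01---, 1--10, 1-1-0, 1-10-, 10-01, 100-1
PI chart (minterm → PIs covering it):
  2 | --01-  (sole → essential)
  3 | --01-,0--11
  7 | 0--11  (sole → essential)
  8 | 01---  (sole → essential)
  9 | 01---  (sole → essential)
  10 | --01-,-1-1-,01---
  11 | --01-,-1-1-,0--11,01---
  12 | -11--,01---
  13 | -11--,01---
  14 | -1-1-,-11--,01---
  15 | -1-1-,-11--,0--11,01---
  17 | 10-01,100-1
  18 | --01-,1--10
  19 | --01-,100-1
  20 | 1-1-0,1-10-
  21 | 1-10-,10-01
  22 | 1--10,1-1-0
  26 | --01-,-1-1-,1--10
  27 | --01-,-1-1-
  28 | -11--,1-1-0,1-10-
  29 | -11--,1-10-
  30 | -1-1-,-11--,1--10,1-1-0
  31 | -1-1-,-11--
Essential prime implicants: --01-, 0--11, 01---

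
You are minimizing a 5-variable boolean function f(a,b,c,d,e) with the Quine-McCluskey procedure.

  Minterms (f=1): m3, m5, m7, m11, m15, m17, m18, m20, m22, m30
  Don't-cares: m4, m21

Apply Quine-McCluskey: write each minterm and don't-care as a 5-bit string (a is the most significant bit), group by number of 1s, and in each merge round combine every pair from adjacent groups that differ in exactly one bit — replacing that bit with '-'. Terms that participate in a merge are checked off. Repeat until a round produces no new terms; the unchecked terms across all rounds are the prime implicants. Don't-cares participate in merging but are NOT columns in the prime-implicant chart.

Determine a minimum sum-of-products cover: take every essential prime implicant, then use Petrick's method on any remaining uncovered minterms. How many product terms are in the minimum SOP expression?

5

[col 0] 00011*, 00100*, 00101*, 00111*, 01011*, 01111*, 10001*, 10010*, 10100*, 10101*, 10110*, 11110*
[col 1] -0100*, -0101*, 0-011*, 0-111*, 00-11*, 001-1, 0010-*, 01-11*, 1-110, 10-01, 10-10, 101-0, 1010-*
[col 2] -010-, 0--11
Prime implicants: -010-, 0--11, 001-1, 1-110, 10-01, 10-10, 101-0
PI chart (minterm → PIs covering it):
  3 | 0--11  (sole → essential)
  5 | -010-,001-1
  7 | 0--11,001-1
  11 | 0--11  (sole → essential)
  15 | 0--11  (sole → essential)
  17 | 10-01  (sole → essential)
  18 | 10-10  (sole → essential)
  20 | -010-,101-0
  22 | 1-110,10-10,101-0
  30 | 1-110  (sole → essential)
Essential prime implicants: 0--11, 1-110, 10-01, 10-10
Petrick residual → -010-
Minimum SOP uses 5 PIs: b'cd' + a'de + acde' + ab'd'e + ab'de'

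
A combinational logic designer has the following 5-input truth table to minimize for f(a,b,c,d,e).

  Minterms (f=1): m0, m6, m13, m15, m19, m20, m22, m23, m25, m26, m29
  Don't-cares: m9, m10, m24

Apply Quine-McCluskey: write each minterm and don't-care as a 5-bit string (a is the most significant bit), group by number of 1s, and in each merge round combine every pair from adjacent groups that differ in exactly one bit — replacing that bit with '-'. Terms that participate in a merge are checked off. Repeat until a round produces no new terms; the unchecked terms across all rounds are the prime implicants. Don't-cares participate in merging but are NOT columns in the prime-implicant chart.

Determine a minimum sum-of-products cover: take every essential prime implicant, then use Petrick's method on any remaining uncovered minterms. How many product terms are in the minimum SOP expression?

7

size-2^0 implicants → 00000  00110(✓)  01001(✓)  01010(✓)  01101(✓)  01111(✓)  10011(✓)  10100(✓)  10110(✓)  10111(✓)  11000(✓)  11001(✓)  11010(✓)  11101(✓)
size-2^1 implicants → -0110  -1001(✓)  -1010  -1101(✓)  01-01(✓)  011-1  10-11  101-0  1011-  11-01(✓)  110-0  1100-
size-2^2 implicants → -1-01
Unchecked terms (primes): -0110, -1-01, -1010, 00000, 011-1, 10-11, 101-0, 1011-, 110-0, 1100-
Minterm coverage:
  m0 ⊆ 00000 [E]
  m6 ⊆ -0110 [E]
  m13 ⊆ -1-01,011-1
  m15 ⊆ 011-1 [E]
  m19 ⊆ 10-11 [E]
  m20 ⊆ 101-0 [E]
  m22 ⊆ -0110,101-0,1011-
  m23 ⊆ 10-11,1011-
  m25 ⊆ -1-01,1100-
  m26 ⊆ -1010,110-0
  m29 ⊆ -1-01 [E]
E = {-0110, -1-01, 00000, 011-1, 10-11, 101-0}
Petrick residual → -1010
Cover = b'cde' + bd'e + bc'de' + a'b'c'd'e' + a'bce + ab'de + ab'ce'  |cover|=7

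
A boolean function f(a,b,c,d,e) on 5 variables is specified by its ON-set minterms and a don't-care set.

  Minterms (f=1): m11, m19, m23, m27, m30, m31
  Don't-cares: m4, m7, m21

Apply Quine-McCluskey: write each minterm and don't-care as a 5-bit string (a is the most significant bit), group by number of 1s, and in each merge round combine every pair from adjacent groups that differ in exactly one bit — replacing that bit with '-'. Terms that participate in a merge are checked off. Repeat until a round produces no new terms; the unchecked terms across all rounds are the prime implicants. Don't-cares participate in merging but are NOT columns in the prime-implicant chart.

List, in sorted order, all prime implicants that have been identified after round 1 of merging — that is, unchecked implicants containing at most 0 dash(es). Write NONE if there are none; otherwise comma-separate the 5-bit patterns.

00100

size-2^0 implicants → 00100  00111(✓)  01011(✓)  10011(✓)  10101(✓)  10111(✓)  11011(✓)  11110(✓)  11111(✓)
size-2^1 implicants → -0111  -1011  1-011(✓)  1-111(✓)  10-11(✓)  101-1  11-11(✓)  1111-
size-2^2 implicants → 1--11
Unchecked terms (primes): -0111, -1011, 00100, 1--11, 101-1, 1111-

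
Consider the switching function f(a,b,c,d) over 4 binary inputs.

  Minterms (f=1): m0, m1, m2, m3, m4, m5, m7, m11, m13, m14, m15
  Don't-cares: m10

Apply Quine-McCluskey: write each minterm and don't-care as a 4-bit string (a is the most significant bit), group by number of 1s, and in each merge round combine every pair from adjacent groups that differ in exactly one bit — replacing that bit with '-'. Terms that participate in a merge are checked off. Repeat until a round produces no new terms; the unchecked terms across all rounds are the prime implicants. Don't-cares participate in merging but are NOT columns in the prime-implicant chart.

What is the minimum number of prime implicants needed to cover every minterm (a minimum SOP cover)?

Round 0: 0000✓ 0001✓ 0010✓ 0011✓ 0100✓ 0101✓ 0111✓ 1010✓ 1011✓ 1101✓ 1110✓ 1111✓
Round 1: -010✓ -011✓ -101✓ -111✓ 0-00✓ 0-01✓ 0-11✓ 00-0✓ 00-1✓ 000-✓ 001-✓ 01-1✓ 010-✓ 1-10✓ 1-11✓ 101-✓ 11-1✓ 111-✓
Round 2: --11 -01- -1-1 0--1 0-0- 00-- 1-1-
PIs = {--11, -01-, -1-1, 0--1, 0-0-, 00--, 1-1-}
Coverage chart:
  m0: 0-0-,00--
  m1: 0--1,0-0-,00--
  m2: -01-,00--
  m3: --11,-01-,0--1,00--
  m4: 0-0- ←essential
  m5: -1-1,0--1,0-0-
  m7: --11,-1-1,0--1
  m11: --11,-01-,1-1-
  m13: -1-1 ←essential
  m14: 1-1- ←essential
  m15: --11,-1-1,1-1-
Essential: -1-1, 0-0-, 1-1-
Petrick residual → -01-
Min cover (4 terms): b'c + bd + a'c' + ac

4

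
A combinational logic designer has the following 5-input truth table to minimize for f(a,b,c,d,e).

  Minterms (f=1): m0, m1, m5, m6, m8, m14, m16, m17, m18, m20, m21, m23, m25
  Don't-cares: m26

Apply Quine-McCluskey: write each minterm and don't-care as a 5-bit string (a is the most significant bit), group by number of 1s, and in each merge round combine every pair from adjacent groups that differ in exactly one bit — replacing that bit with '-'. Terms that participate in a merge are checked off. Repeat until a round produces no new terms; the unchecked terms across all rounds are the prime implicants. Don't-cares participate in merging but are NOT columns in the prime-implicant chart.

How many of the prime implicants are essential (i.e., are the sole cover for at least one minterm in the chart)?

6

Round 0: 00000✓ 00001✓ 00101✓ 00110✓ 01000✓ 01110✓ 10000✓ 10001✓ 10010✓ 10100✓ 10101✓ 10111✓ 11001✓ 11010✓
Round 1: -0000✓ -0001✓ -0101✓ 0-000 0-110 00-01✓ 0000-✓ 1-001 1-010 10-00✓ 10-01✓ 100-0 1000-✓ 101-1 1010-✓
Round 2: -0-01 -000- 10-0-
PIs = {-0-01, -000-, 0-000, 0-110, 1-001, 1-010, 10-0-, 100-0, 101-1}
Coverage chart:
  m0: -000-,0-000
  m1: -0-01,-000-
  m5: -0-01 ←essential
  m6: 0-110 ←essential
  m8: 0-000 ←essential
  m14: 0-110 ←essential
  m16: -000-,10-0-,100-0
  m17: -0-01,-000-,1-001,10-0-
  m18: 1-010,100-0
  m20: 10-0- ←essential
  m21: -0-01,10-0-,101-1
  m23: 101-1 ←essential
  m25: 1-001 ←essential
Essential: -0-01, 0-000, 0-110, 1-001, 10-0-, 101-1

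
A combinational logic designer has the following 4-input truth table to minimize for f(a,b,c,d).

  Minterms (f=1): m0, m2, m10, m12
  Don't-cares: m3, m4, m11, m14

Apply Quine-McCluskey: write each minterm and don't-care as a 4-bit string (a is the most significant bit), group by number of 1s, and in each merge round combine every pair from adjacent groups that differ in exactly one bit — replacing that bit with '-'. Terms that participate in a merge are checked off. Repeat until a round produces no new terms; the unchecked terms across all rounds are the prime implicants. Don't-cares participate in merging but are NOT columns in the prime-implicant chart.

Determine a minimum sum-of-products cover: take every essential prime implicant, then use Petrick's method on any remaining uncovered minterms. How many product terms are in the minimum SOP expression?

[col 0] 0000*, 0010*, 0011*, 0100*, 1010*, 1011*, 1100*, 1110*
[col 1] -010*, -011*, -100, 0-00, 00-0, 001-*, 1-10, 101-*, 11-0
[col 2] -01-
Prime implicants: -01-, -100, 0-00, 00-0, 1-10, 11-0
PI chart (minterm → PIs covering it):
  0 | 0-00,00-0
  2 | -01-,00-0
  10 | -01-,1-10
  12 | -100,11-0
(no essential prime implicants)
Petrick residual → -01-, -100, 0-00
Minimum SOP uses 3 PIs: b'c + bc'd' + a'c'd'

3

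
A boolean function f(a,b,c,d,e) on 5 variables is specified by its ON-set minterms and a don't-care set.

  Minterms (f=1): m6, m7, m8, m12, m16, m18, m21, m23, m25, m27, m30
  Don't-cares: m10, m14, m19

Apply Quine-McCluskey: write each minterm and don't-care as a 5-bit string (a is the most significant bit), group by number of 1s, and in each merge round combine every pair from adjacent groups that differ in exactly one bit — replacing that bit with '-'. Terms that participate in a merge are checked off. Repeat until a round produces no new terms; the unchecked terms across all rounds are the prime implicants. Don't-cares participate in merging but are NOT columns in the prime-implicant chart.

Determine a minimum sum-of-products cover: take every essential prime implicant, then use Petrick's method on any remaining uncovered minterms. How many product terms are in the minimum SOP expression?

Round 0: 00110✓ 00111✓ 01000✓ 01010✓ 01100✓ 01110✓ 10000✓ 10010✓ 10011✓ 10101✓ 10111✓ 11001✓ 11011✓ 11110✓
Round 1: -0111 -1110 0-110 0011- 01-00✓ 01-10✓ 010-0✓ 011-0✓ 1-011 10-11 100-0 1001- 101-1 110-1
Round 2: 01--0
PIs = {-0111, -1110, 0-110, 0011-, 01--0, 1-011, 10-11, 100-0, 1001-, 101-1, 110-1}
Coverage chart:
  m6: 0-110,0011-
  m7: -0111,0011-
  m8: 01--0 ←essential
  m12: 01--0 ←essential
  m16: 100-0 ←essential
  m18: 100-0,1001-
  m21: 101-1 ←essential
  m23: -0111,10-11,101-1
  m25: 110-1 ←essential
  m27: 1-011,110-1
  m30: -1110 ←essential
Essential: -1110, 01--0, 100-0, 101-1, 110-1
Petrick residual → 0011-
Min cover (6 terms): bcde' + a'b'cd + a'be' + ab'c'e' + ab'ce + abc'e

6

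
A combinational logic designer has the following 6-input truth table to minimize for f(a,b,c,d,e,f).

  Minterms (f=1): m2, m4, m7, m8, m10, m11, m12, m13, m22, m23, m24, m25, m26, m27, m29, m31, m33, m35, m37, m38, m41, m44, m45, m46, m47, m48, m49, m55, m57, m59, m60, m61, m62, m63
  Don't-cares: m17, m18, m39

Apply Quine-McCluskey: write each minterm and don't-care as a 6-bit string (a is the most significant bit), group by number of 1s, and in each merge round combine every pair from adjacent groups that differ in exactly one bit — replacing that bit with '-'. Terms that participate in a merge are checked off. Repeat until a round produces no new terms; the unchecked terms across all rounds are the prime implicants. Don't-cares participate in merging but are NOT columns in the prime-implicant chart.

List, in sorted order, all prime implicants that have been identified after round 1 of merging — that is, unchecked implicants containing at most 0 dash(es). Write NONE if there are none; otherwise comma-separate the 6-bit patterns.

NONE

Round 0: 000010✓ 000100✓ 000111✓ 001000✓ 001010✓ 001011✓ 001100✓ 001101✓ 010001✓ 010010✓ 010110✓ 010111✓ 011000✓ 011001✓ 011010✓ 011011✓ 011101✓ 011111✓ 100001✓ 100011✓ 100101✓ 100110✓ 100111✓ 101001✓ 101100✓ 101101✓ 101110✓ 101111✓ 110000✓ 110001✓ 110111✓ 111001✓ 111011✓ 111100✓ 111101✓ 111110✓ 111111✓
Round 1: -00111✓ -01100✓ -01101✓ -10001✓ -10111✓ -11001✓ -11011✓ -11101✓ -11111✓ 0-0010✓ 0-0111✓ 0-1000✓ 0-1010✓ 0-1011✓ 0-1101✓ 00-010✓ 00-100 001-00 0010-0✓ 00101-✓ 00110-✓ 01-001✓ 01-010✓ 01-111✓ 010-10 01011- 011-01✓ 011-11✓ 0110-0✓ 0110-1✓ 01100-✓ 01101-✓ 0111-1✓ 1-0001✓ 1-0111✓ 1-1001✓ 1-1100✓ 1-1101✓ 1-1110✓ 1-1111✓ 10-001✓ 10-101✓ 10-110✓ 10-111✓ 100-01✓ 100-11✓ 1000-1✓ 1001-1✓ 10011-✓ 101-01✓ 1011-0✓ 1011-1✓ 10110-✓ 10111-✓ 11-001✓ 11-111✓ 11000- 111-01✓ 111-11✓ 1110-1✓ 1111-0✓ 1111-1✓ 11110-✓ 11111-✓
Round 2: --0111 --1101 -0110- -1-001 -1-111 -11-01✓ -11-11✓ -110-1✓ -111-1✓ 0--010 0-10-0 0-101- 011--1✓ 0110-- 1--001 1--111 1-1-01 1-11-0✓ 1-11-1✓ 1-110-✓ 1-111-✓ 10--01 10-1-1 10-11- 100--1 1011--✓ 111--1✓ 1111--✓
Round 3: -11--1 1-11--
PIs = {--0111, --1101, -0110-, -1-001, -1-111, -11--1, 0--010, 0-10-0, 0-101-, 00-100, 001-00, 010-10, 01011-, 0110--, 1--001, 1--111, 1-1-01, 1-11--, 10--01, 10-1-1, 10-11-, 100--1, 11000-}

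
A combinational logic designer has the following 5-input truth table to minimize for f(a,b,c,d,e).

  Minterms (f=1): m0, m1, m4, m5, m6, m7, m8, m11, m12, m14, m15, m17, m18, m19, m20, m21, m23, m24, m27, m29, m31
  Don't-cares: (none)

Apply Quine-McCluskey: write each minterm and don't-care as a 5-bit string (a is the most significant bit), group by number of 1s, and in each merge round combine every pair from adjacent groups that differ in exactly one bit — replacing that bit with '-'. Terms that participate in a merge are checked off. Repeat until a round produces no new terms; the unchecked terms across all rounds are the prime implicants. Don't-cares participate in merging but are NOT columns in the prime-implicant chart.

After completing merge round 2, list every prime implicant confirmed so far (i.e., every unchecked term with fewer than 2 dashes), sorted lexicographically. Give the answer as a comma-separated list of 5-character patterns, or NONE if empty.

size-2^0 implicants → 00000(✓)  00001(✓)  00100(✓)  00101(✓)  00110(✓)  00111(✓)  01000(✓)  01011(✓)  01100(✓)  01110(✓)  01111(✓)  10001(✓)  10010(✓)  10011(✓)  10100(✓)  10101(✓)  10111(✓)  11000(✓)  11011(✓)  11101(✓)  11111(✓)
size-2^1 implicants → -0001(✓)  -0100(✓)  -0101(✓)  -0111(✓)  -1000  -1011(✓)  -1111(✓)  0-000(✓)  0-100(✓)  0-110(✓)  0-111(✓)  00-00(✓)  00-01(✓)  0000-(✓)  001-0(✓)  001-1(✓)  0010-(✓)  0011-(✓)  01-00(✓)  01-11(✓)  011-0(✓)  0111-(✓)  1-011(✓)  1-101(✓)  1-111(✓)  10-01(✓)  10-11(✓)  100-1(✓)  1001-  101-1(✓)  1010-(✓)  11-11(✓)  111-1(✓)
size-2^2 implicants → --111  -0-01  -01-1  -010-  -1-11  0--00  0-1-0  0-11-  00-0-  001--  1--11  1-1-1  10--1
Unchecked terms (primes): --111, -0-01, -01-1, -010-, -1-11, -1000, 0--00, 0-1-0, 0-11-, 00-0-, 001--, 1--11, 1-1-1, 10--1, 1001-

-1000, 1001-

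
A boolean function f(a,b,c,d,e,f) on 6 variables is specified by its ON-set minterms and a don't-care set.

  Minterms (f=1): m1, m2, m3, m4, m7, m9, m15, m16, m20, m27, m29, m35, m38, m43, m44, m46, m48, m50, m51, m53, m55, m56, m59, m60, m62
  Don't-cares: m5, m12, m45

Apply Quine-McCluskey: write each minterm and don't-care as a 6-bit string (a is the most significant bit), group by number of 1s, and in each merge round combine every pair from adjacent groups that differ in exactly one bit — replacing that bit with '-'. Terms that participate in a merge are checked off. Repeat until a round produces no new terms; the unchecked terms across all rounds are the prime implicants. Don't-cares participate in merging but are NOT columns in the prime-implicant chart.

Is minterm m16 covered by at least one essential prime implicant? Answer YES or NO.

NO

Round 0: 000001✓ 000010✓ 000011✓ 000100✓ 000101✓ 000111✓ 001001✓ 001100✓ 001111✓ 010000✓ 010100✓ 011011✓ 011101 100011✓ 100110✓ 101011✓ 101100✓ 101101✓ 101110✓ 110000✓ 110010✓ 110011✓ 110101✓ 110111✓ 111000✓ 111011✓ 111100✓ 111110✓
Round 1: -00011 -01100 -10000 -11011 0-0100 00-001 00-100 00-111 000-01✓ 000-11✓ 0000-1✓ 00001- 0001-1✓ 00010- 010-00 1-0011✓ 1-1011✓ 1-1100✓ 1-1110✓ 10-011✓ 10-110 1011-0✓ 10110- 11-000 11-011✓ 110-11 1100-0 11001- 1101-1 111-00 1111-0✓
Round 2: 000--1 1--011 1-11-0
PIs = {-00011, -01100, -10000, -11011, 0-0100, 00-001, 00-100, 00-111, 000--1, 00001-, 00010-, 010-00, 011101, 1--011, 1-11-0, 10-110, 10110-, 11-000, 110-11, 1100-0, 11001-, 1101-1, 111-00}
Coverage chart:
  m1: 00-001,000--1
  m2: 00001- ←essential
  m3: -00011,000--1,00001-
  m4: 0-0100,00-100,00010-
  m7: 00-111,000--1
  m9: 00-001 ←essential
  m15: 00-111 ←essential
  m16: -10000,010-00
  m20: 0-0100,010-00
  m27: -11011 ←essential
  m29: 011101 ←essential
  m35: -00011,1--011
  m38: 10-110 ←essential
  m43: 1--011 ←essential
  m44: -01100,1-11-0,10110-
  m46: 1-11-0,10-110
  m48: -10000,11-000,1100-0
  m50: 1100-0,11001-
  m51: 1--011,110-11,11001-
  m53: 1101-1 ←essential
  m55: 110-11,1101-1
  m56: 11-000,111-00
  m59: -11011,1--011
  m60: 1-11-0,111-00
  m62: 1-11-0 ←essential
Essential: -11011, 00-001, 00-111, 00001-, 011101, 1--011, 1-11-0, 10-110, 1101-1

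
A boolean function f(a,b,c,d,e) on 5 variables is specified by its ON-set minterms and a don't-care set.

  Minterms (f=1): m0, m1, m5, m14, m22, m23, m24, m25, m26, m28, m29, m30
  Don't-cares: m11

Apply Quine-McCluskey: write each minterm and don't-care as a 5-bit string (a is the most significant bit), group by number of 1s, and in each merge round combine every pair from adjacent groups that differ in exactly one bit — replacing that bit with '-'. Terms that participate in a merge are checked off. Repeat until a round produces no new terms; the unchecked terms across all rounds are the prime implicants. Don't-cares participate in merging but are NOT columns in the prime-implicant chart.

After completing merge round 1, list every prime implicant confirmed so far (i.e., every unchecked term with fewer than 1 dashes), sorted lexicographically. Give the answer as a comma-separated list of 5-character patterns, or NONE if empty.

01011

Round 0: 00000✓ 00001✓ 00101✓ 01011 01110✓ 10110✓ 10111✓ 11000✓ 11001✓ 11010✓ 11100✓ 11101✓ 11110✓
Round 1: -1110 00-01 0000- 1-110 1011- 11-00✓ 11-01✓ 11-10✓ 110-0✓ 1100-✓ 111-0✓ 1110-✓
Round 2: 11--0 11-0-
PIs = {-1110, 00-01, 0000-, 01011, 1-110, 1011-, 11--0, 11-0-}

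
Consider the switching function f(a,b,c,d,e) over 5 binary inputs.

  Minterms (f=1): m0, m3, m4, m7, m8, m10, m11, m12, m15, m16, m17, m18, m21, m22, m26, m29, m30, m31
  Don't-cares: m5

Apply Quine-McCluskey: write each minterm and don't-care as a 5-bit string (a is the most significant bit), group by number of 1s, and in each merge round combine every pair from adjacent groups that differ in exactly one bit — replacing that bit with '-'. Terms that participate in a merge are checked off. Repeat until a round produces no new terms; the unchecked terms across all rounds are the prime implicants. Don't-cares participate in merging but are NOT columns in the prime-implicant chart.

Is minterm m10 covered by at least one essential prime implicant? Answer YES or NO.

NO

size-2^0 implicants → 00000(✓)  00011(✓)  00100(✓)  00101(✓)  00111(✓)  01000(✓)  01010(✓)  01011(✓)  01100(✓)  01111(✓)  10000(✓)  10001(✓)  10010(✓)  10101(✓)  10110(✓)  11010(✓)  11101(✓)  11110(✓)  11111(✓)
size-2^1 implicants → -0000  -0101  -1010  -1111  0-000(✓)  0-011(✓)  0-100(✓)  0-111(✓)  00-00(✓)  00-11(✓)  001-1  0010-  01-00(✓)  01-11(✓)  010-0  0101-  1-010(✓)  1-101  1-110(✓)  10-01  10-10(✓)  100-0  1000-  11-10(✓)  111-1  1111-
size-2^2 implicants → 0--00  0--11  1--10
Unchecked terms (primes): -0000, -0101, -1010, -1111, 0--00, 0--11, 001-1, 0010-, 010-0, 0101-, 1--10, 1-101, 10-01, 100-0, 1000-, 111-1, 1111-
Minterm coverage:
  m0 ⊆ -0000,0--00
  m3 ⊆ 0--11 [E]
  m4 ⊆ 0--00,0010-
  m7 ⊆ 0--11,001-1
  m8 ⊆ 0--00,010-0
  m10 ⊆ -1010,010-0,0101-
  m11 ⊆ 0--11,0101-
  m12 ⊆ 0--00 [E]
  m15 ⊆ -1111,0--11
  m16 ⊆ -0000,100-0,1000-
  m17 ⊆ 10-01,1000-
  m18 ⊆ 1--10,100-0
  m21 ⊆ -0101,1-101,10-01
  m22 ⊆ 1--10 [E]
  m26 ⊆ -1010,1--10
  m29 ⊆ 1-101,111-1
  m30 ⊆ 1--10,1111-
  m31 ⊆ -1111,111-1,1111-
E = {0--00, 0--11, 1--10}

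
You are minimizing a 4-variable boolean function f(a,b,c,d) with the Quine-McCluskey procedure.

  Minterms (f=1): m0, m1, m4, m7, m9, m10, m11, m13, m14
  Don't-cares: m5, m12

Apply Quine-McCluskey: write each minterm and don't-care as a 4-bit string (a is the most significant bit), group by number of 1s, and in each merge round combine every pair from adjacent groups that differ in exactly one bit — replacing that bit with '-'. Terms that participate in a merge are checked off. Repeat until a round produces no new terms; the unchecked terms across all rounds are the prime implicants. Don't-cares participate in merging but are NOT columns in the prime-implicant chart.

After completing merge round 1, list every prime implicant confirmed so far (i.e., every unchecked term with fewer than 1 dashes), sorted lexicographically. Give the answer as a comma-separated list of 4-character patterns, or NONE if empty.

size-2^0 implicants → 0000(✓)  0001(✓)  0100(✓)  0101(✓)  0111(✓)  1001(✓)  1010(✓)  1011(✓)  1100(✓)  1101(✓)  1110(✓)
size-2^1 implicants → -001(✓)  -100(✓)  -101(✓)  0-00(✓)  0-01(✓)  000-(✓)  01-1  010-(✓)  1-01(✓)  1-10  10-1  101-  11-0  110-(✓)
size-2^2 implicants → --01  -10-  0-0-
Unchecked terms (primes): --01, -10-, 0-0-, 01-1, 1-10, 10-1, 101-, 11-0

NONE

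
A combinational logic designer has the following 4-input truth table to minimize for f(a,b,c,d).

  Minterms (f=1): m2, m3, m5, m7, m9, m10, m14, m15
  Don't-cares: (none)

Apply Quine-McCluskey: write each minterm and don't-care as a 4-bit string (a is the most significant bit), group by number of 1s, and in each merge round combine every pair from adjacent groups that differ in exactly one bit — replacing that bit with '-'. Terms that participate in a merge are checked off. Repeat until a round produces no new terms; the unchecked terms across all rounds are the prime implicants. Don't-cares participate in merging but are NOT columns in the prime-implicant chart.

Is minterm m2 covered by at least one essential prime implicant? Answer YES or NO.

NO

Round 0: 0010✓ 0011✓ 0101✓ 0111✓ 1001 1010✓ 1110✓ 1111✓
Round 1: -010 -111 0-11 001- 01-1 1-10 111-
PIs = {-010, -111, 0-11, 001-, 01-1, 1-10, 1001, 111-}
Coverage chart:
  m2: -010,001-
  m3: 0-11,001-
  m5: 01-1 ←essential
  m7: -111,0-11,01-1
  m9: 1001 ←essential
  m10: -010,1-10
  m14: 1-10,111-
  m15: -111,111-
Essential: 01-1, 1001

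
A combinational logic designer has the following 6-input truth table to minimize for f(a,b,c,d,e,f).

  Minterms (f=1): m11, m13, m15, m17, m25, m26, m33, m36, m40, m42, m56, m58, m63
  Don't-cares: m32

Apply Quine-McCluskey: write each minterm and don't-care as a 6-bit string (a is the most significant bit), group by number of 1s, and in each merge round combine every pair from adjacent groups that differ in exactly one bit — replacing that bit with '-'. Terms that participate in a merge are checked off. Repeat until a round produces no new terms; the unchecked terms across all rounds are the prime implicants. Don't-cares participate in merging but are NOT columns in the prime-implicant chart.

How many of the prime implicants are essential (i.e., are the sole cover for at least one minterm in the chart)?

size-2^0 implicants → 001011(✓)  001101(✓)  001111(✓)  010001(✓)  011001(✓)  011010(✓)  100000(✓)  100001(✓)  100100(✓)  101000(✓)  101010(✓)  111000(✓)  111010(✓)  111111
size-2^1 implicants → -11010  001-11  0011-1  01-001  1-1000(✓)  1-1010(✓)  10-000  100-00  10000-  1010-0(✓)  1110-0(✓)
size-2^2 implicants → 1-10-0
Unchecked terms (primes): -11010, 001-11, 0011-1, 01-001, 1-10-0, 10-000, 100-00, 10000-, 111111
Minterm coverage:
  m11 ⊆ 001-11 [E]
  m13 ⊆ 0011-1 [E]
  m15 ⊆ 001-11,0011-1
  m17 ⊆ 01-001 [E]
  m25 ⊆ 01-001 [E]
  m26 ⊆ -11010 [E]
  m33 ⊆ 10000- [E]
  m36 ⊆ 100-00 [E]
  m40 ⊆ 1-10-0,10-000
  m42 ⊆ 1-10-0 [E]
  m56 ⊆ 1-10-0 [E]
  m58 ⊆ -11010,1-10-0
  m63 ⊆ 111111 [E]
E = {-11010, 001-11, 0011-1, 01-001, 1-10-0, 100-00, 10000-, 111111}

8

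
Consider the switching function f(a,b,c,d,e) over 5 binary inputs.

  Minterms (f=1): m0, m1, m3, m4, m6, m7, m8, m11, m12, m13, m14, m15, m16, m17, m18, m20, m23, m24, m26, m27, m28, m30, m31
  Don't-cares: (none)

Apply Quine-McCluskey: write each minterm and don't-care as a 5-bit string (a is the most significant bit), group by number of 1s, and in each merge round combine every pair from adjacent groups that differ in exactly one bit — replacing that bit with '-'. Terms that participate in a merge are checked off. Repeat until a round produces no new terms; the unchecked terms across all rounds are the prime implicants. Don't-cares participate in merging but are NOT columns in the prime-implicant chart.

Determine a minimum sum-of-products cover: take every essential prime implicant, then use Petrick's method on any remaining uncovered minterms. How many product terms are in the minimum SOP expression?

size-2^0 implicants → 00000(✓)  00001(✓)  00011(✓)  00100(✓)  00110(✓)  00111(✓)  01000(✓)  01011(✓)  01100(✓)  01101(✓)  01110(✓)  01111(✓)  10000(✓)  10001(✓)  10010(✓)  10100(✓)  10111(✓)  11000(✓)  11010(✓)  11011(✓)  11100(✓)  11110(✓)  11111(✓)
size-2^1 implicants → -0000(✓)  -0001(✓)  -0100(✓)  -0111(✓)  -1000(✓)  -1011(✓)  -1100(✓)  -1110(✓)  -1111(✓)  0-000(✓)  0-011(✓)  0-100(✓)  0-110(✓)  0-111(✓)  00-00(✓)  00-11(✓)  000-1  0000-(✓)  001-0(✓)  0011-(✓)  01-00(✓)  01-11(✓)  011-0(✓)  011-1(✓)  0110-(✓)  0111-(✓)  1-000(✓)  1-010(✓)  1-100(✓)  1-111(✓)  10-00(✓)  100-0(✓)  1000-(✓)  11-00(✓)  11-10(✓)  11-11(✓)  110-0(✓)  1101-(✓)  111-0(✓)  1111-(✓)
size-2^2 implicants → --000(✓)  --100(✓)  --111  -0-00(✓)  -000-  -1-00(✓)  -1-11  -11-0  -111-  0--00(✓)  0--11  0-1-0  0-11-  011--  1--00(✓)  1-0-0  11--0  11-1-
size-2^3 implicants → ---00
Unchecked terms (primes): ---00, --111, -000-, -1-11, -11-0, -111-, 0--11, 0-1-0, 0-11-, 000-1, 011--, 1-0-0, 11--0, 11-1-
Minterm coverage:
  m0 ⊆ ---00,-000-
  m1 ⊆ -000-,000-1
  m3 ⊆ 0--11,000-1
  m4 ⊆ ---00,0-1-0
  m6 ⊆ 0-1-0,0-11-
  m7 ⊆ --111,0--11,0-11-
  m8 ⊆ ---00 [E]
  m11 ⊆ -1-11,0--11
  m12 ⊆ ---00,-11-0,0-1-0,011--
  m13 ⊆ 011-- [E]
  m14 ⊆ -11-0,-111-,0-1-0,0-11-,011--
  m15 ⊆ --111,-1-11,-111-,0--11,0-11-,011--
  m16 ⊆ ---00,-000-,1-0-0
  m17 ⊆ -000- [E]
  m18 ⊆ 1-0-0 [E]
  m20 ⊆ ---00 [E]
  m23 ⊆ --111 [E]
  m24 ⊆ ---00,1-0-0,11--0
  m26 ⊆ 1-0-0,11--0,11-1-
  m27 ⊆ -1-11,11-1-
  m28 ⊆ ---00,-11-0,11--0
  m30 ⊆ -11-0,-111-,11--0,11-1-
  m31 ⊆ --111,-1-11,-111-,11-1-
E = {---00, --111, -000-, 011--, 1-0-0}
Petrick residual → 0--11, 0-1-0, 11-1-
Cover = d'e' + cde + b'c'd' + a'de + a'ce' + a'bc + ac'e' + abd  |cover|=8

8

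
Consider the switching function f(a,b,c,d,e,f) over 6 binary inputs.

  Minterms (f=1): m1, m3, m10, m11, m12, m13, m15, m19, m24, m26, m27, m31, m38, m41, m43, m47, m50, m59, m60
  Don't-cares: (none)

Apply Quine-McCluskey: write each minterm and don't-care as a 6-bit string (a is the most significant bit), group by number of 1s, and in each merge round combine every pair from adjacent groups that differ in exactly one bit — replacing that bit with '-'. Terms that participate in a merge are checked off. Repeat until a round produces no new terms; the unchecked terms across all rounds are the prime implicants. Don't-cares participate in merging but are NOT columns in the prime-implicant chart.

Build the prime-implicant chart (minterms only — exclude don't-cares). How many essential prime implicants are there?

12

Round 0: 000001✓ 000011✓ 001010✓ 001011✓ 001100✓ 001101✓ 001111✓ 010011✓ 011000✓ 011010✓ 011011✓ 011111✓ 100110 101001✓ 101011✓ 101111✓ 110010 111011✓ 111100
Round 1: -01011✓ -01111✓ -11011✓ 0-0011✓ 0-1010✓ 0-1011✓ 0-1111✓ 00-011✓ 0000-1 001-11✓ 00101-✓ 0011-1 00110- 01-011✓ 011-11✓ 0110-0 01101-✓ 1-1011✓ 101-11✓ 1010-1
Round 2: --1011 -01-11 0--011 0-1-11 0-101-
PIs = {--1011, -01-11, 0--011, 0-1-11, 0-101-, 0000-1, 0011-1, 00110-, 0110-0, 100110, 1010-1, 110010, 111100}
Coverage chart:
  m1: 0000-1 ←essential
  m3: 0--011,0000-1
  m10: 0-101- ←essential
  m11: --1011,-01-11,0--011,0-1-11,0-101-
  m12: 00110- ←essential
  m13: 0011-1,00110-
  m15: -01-11,0-1-11,0011-1
  m19: 0--011 ←essential
  m24: 0110-0 ←essential
  m26: 0-101-,0110-0
  m27: --1011,0--011,0-1-11,0-101-
  m31: 0-1-11 ←essential
  m38: 100110 ←essential
  m41: 1010-1 ←essential
  m43: --1011,-01-11,1010-1
  m47: -01-11 ←essential
  m50: 110010 ←essential
  m59: --1011 ←essential
  m60: 111100 ←essential
Essential: --1011, -01-11, 0--011, 0-1-11, 0-101-, 0000-1, 00110-, 0110-0, 100110, 1010-1, 110010, 111100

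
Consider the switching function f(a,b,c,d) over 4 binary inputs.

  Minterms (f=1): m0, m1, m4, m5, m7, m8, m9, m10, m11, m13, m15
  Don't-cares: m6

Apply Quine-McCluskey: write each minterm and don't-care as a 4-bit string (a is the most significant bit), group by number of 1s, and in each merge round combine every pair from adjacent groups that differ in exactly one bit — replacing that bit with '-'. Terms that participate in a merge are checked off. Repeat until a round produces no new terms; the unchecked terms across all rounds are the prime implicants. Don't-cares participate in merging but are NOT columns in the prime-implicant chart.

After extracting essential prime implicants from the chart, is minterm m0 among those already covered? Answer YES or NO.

Round 0: 0000✓ 0001✓ 0100✓ 0101✓ 0110✓ 0111✓ 1000✓ 1001✓ 1010✓ 1011✓ 1101✓ 1111✓
Round 1: -000✓ -001✓ -101✓ -111✓ 0-00✓ 0-01✓ 000-✓ 01-0✓ 01-1✓ 010-✓ 011-✓ 1-01✓ 1-11✓ 10-0✓ 10-1✓ 100-✓ 101-✓ 11-1✓
Round 2: --01 -00- -1-1 0-0- 01-- 1--1 10--
PIs = {--01, -00-, -1-1, 0-0-, 01--, 1--1, 10--}
Coverage chart:
  m0: -00-,0-0-
  m1: --01,-00-,0-0-
  m4: 0-0-,01--
  m5: --01,-1-1,0-0-,01--
  m7: -1-1,01--
  m8: -00-,10--
  m9: --01,-00-,1--1,10--
  m10: 10-- ←essential
  m11: 1--1,10--
  m13: --01,-1-1,1--1
  m15: -1-1,1--1
Essential: 10--

NO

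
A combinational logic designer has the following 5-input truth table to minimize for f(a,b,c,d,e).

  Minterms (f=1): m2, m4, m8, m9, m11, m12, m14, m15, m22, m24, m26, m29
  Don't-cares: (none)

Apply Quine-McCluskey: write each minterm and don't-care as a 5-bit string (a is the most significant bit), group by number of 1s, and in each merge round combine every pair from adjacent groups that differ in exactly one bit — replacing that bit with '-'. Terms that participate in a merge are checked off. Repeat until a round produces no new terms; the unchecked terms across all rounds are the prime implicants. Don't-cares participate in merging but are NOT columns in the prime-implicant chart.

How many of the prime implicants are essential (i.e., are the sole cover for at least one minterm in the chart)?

size-2^0 implicants → 00010  00100(✓)  01000(✓)  01001(✓)  01011(✓)  01100(✓)  01110(✓)  01111(✓)  10110  11000(✓)  11010(✓)  11101
size-2^1 implicants → -1000  0-100  01-00  01-11  010-1  0100-  011-0  0111-  110-0
Unchecked terms (primes): -1000, 0-100, 00010, 01-00, 01-11, 010-1, 0100-, 011-0, 0111-, 10110, 110-0, 11101
Minterm coverage:
  m2 ⊆ 00010 [E]
  m4 ⊆ 0-100 [E]
  m8 ⊆ -1000,01-00,0100-
  m9 ⊆ 010-1,0100-
  m11 ⊆ 01-11,010-1
  m12 ⊆ 0-100,01-00,011-0
  m14 ⊆ 011-0,0111-
  m15 ⊆ 01-11,0111-
  m22 ⊆ 10110 [E]
  m24 ⊆ -1000,110-0
  m26 ⊆ 110-0 [E]
  m29 ⊆ 11101 [E]
E = {0-100, 00010, 10110, 110-0, 11101}

5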